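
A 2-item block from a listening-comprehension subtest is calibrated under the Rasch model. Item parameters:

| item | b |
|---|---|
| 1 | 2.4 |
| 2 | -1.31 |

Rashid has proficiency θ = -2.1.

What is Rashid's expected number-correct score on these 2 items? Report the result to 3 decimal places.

P(θ) = 1 / (1 + exp(−(θ − b)))
P_1 = 1/(1+e^{4.5000}) = 0.0110
P_2 = 1/(1+e^{0.7900}) = 0.3122
E[score] = 0.0110 + 0.3122 = 0.3232

0.323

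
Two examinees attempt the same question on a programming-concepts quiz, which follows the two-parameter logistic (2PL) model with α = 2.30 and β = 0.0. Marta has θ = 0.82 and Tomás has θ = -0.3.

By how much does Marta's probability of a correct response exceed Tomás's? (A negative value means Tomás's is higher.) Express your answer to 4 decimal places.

P(θ) = 1 / (1 + exp(−α(θ − β)))
P(Marta) = 0.8683  [exponent 1.8860]
P(Tomás) = 0.3340  [exponent -0.6900]
Difference = 0.8683 − 0.3340 = 0.5343

0.5343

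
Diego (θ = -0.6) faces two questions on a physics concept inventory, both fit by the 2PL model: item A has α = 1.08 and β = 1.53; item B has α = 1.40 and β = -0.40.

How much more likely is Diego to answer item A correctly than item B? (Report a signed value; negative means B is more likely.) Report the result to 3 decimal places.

P(θ) = 1 / (1 + exp(−α(θ − β)))
P_A = 0.0911
P_B = 0.4305
P_A − P_B = -0.3394

-0.339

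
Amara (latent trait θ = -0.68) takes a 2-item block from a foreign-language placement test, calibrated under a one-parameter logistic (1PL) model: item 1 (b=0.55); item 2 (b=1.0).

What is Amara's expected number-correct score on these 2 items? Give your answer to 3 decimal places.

P(θ) = 1 / (1 + exp(−(θ − b)))
P_1 = 1/(1+e^{1.2300}) = 0.2262
P_2 = 1/(1+e^{1.6800}) = 0.1571
E[score] = 0.2262 + 0.1571 = 0.3833

0.383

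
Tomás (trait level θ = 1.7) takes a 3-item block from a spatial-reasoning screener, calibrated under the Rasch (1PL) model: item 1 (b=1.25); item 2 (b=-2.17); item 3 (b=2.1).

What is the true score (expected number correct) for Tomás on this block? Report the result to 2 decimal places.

P(θ) = 1 / (1 + exp(−(θ − b)))
P_1 = 1/(1+e^{-0.4500}) = 0.6106
P_2 = 1/(1+e^{-3.8700}) = 0.9796
P_3 = 1/(1+e^{0.4000}) = 0.4013
E[score] = 0.6106 + 0.9796 + 0.4013 = 1.9915

1.99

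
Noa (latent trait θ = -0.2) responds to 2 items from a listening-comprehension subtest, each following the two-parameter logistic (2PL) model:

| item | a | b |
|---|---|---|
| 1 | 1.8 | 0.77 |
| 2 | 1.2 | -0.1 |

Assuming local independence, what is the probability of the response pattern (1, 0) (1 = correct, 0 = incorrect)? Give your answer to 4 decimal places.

0.0787

P(θ) = 1 / (1 + exp(−a(θ − b)))
P_1 = 1/(1+e^{1.7460}) = 0.1486
P_2 = 1/(1+e^{0.1200}) = 0.4700
L = P_1 × (1−P_2) = 0.1486 × 0.5300 = 0.07873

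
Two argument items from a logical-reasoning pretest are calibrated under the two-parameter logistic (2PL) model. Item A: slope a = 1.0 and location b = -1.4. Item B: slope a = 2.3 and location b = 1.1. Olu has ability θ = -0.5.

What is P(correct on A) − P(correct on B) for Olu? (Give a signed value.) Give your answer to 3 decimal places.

P(θ) = 1 / (1 + exp(−a(θ − b)))
P_A = 0.7109
P_B = 0.0246
P_A − P_B = 0.6863

0.686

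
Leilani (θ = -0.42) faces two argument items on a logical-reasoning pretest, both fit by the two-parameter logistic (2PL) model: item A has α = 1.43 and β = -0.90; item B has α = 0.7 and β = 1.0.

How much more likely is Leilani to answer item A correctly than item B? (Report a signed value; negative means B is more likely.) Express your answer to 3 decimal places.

P(θ) = 1 / (1 + exp(−α(θ − β)))
P_A = 0.6652
P_B = 0.2701
P_A − P_B = 0.3950

0.395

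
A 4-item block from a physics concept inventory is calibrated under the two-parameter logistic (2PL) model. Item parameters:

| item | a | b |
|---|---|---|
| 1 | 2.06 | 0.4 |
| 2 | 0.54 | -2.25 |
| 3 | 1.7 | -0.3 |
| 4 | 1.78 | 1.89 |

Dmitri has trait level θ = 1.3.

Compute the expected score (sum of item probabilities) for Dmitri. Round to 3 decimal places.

P(θ) = 1 / (1 + exp(−a(θ − b)))
P_1 = 1/(1+e^{-1.8540}) = 0.8646
P_2 = 1/(1+e^{-1.9170}) = 0.8718
P_3 = 1/(1+e^{-2.7200}) = 0.9382
P_4 = 1/(1+e^{1.0502}) = 0.2592
E[score] = 0.8646 + 0.8718 + 0.9382 + 0.2592 = 2.9338

2.934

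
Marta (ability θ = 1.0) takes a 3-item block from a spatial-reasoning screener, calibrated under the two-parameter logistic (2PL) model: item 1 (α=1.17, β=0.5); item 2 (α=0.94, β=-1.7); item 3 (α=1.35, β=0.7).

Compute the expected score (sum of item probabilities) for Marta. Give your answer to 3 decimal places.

2.169

P(θ) = 1 / (1 + exp(−α(θ − β)))
P_1 = 1/(1+e^{-0.5850}) = 0.6422
P_2 = 1/(1+e^{-2.5380}) = 0.9268
P_3 = 1/(1+e^{-0.4050}) = 0.5999
E[score] = 0.6422 + 0.9268 + 0.5999 = 2.1689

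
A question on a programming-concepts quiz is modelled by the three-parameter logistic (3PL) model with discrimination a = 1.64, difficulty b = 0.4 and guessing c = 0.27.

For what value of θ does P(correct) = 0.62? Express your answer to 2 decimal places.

P(θ) = c + (1 − c) · 1 / (1 + exp(−a(θ − b)))
Remove guessing floor: (0.62 − 0.27)/(1 − 0.27) = 0.4795
logit = ln(0.4795/0.5205) = -0.0822
θ = b + logit/(a) = 0.4 + (-0.0822)/1.6400 = 0.3499

0.35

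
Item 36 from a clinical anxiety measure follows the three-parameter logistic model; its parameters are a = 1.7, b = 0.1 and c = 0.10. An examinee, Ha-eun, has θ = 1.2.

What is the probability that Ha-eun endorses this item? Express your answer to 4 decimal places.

P(θ) = c + (1 − c) · 1 / (1 + exp(−a(θ − b)))
Exponent: 1.7 × (1.2 − 0.1) = 1.8700
1/(1 + e^{-1.8700}) = 0.8665
P = 0.10 + 0.90 × 0.8665 = 0.8798

0.8798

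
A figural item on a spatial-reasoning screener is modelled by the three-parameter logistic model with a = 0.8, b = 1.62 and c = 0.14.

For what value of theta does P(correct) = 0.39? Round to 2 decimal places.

0.51

P(theta) = c + (1 − c) · 1 / (1 + exp(−a(theta − b)))
Remove guessing floor: (0.39 − 0.14)/(1 − 0.14) = 0.2907
logit = ln(0.2907/0.7093) = -0.8920
theta = b + logit/(a) = 1.62 + (-0.8920)/0.8000 = 0.5050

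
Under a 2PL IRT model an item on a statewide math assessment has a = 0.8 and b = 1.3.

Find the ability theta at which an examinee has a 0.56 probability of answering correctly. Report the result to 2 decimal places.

1.60

P(theta) = 1 / (1 + exp(−a(theta − b)))
logit = ln(0.5600/0.4400) = 0.2412
theta = b + logit/(a) = 1.3 + 0.2412/0.8000 = 1.6015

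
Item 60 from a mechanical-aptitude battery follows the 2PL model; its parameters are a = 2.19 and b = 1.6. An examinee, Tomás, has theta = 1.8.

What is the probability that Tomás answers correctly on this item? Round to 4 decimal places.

P(theta) = 1 / (1 + exp(−a(theta − b)))
Exponent: 2.19 × (1.8 − 1.6) = 0.4380
1/(1 + e^{-0.4380}) = 0.6078

0.6078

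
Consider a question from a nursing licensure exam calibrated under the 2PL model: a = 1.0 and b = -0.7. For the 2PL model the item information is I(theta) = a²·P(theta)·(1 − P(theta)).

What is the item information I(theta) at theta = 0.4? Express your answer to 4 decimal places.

0.1874

P = 1/(1+e^{-1.1000}) = 0.7503
P(1−P) = 0.7503 × 0.2497 = 0.1874
I = a² × P(1−P) = 1.0² × 0.1874 = 0.18737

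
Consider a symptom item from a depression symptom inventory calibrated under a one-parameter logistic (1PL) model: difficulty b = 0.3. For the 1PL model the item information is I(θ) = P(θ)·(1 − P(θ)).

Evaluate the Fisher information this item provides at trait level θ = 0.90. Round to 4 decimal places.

0.2288

P = 1/(1+e^{-0.6000}) = 0.6457
P(1−P) = 0.6457 × 0.3543 = 0.2288
I = P(1−P) = 0.22878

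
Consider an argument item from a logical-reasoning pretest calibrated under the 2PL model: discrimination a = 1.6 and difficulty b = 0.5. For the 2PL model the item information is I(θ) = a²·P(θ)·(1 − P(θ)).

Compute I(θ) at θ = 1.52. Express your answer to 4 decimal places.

0.3502

P = 1/(1+e^{-1.6320}) = 0.8364
P(1−P) = 0.8364 × 0.1636 = 0.1368
I = a² × P(1−P) = 1.6² × 0.1368 = 0.35022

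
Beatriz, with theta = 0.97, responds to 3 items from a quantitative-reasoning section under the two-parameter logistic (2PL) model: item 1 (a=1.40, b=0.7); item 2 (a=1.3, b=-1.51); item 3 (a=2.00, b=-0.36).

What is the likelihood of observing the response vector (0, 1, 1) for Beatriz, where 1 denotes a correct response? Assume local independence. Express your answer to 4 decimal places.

0.3655

P(theta) = 1 / (1 + exp(−a(theta − b)))
P_1 = 1/(1+e^{-0.3780}) = 0.5934
P_2 = 1/(1+e^{-3.2240}) = 0.9617
P_3 = 1/(1+e^{-2.6600}) = 0.9346
L = (1−P_1) × P_2 × P_3 = 0.4066 × 0.9617 × 0.9346 = 0.36548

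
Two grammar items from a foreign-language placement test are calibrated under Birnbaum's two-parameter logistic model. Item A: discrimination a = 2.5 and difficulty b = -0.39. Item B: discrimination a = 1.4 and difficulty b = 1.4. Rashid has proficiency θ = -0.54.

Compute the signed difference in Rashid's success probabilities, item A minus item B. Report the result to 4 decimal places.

0.3453

P(θ) = 1 / (1 + exp(−a(θ − b)))
P_A = 0.4073
P_B = 0.0620
P_A − P_B = 0.3453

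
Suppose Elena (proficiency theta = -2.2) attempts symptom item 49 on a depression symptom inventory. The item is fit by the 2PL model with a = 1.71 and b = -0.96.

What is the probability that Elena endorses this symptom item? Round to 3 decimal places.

0.107

P(theta) = 1 / (1 + exp(−a(theta − b)))
Exponent: 1.71 × (-2.2 − (-0.96)) = -2.1204
1/(1 + e^{2.1204}) = 0.1071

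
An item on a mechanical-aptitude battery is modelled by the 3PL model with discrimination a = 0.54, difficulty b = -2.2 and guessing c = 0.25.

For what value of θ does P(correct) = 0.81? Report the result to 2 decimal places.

P(θ) = c + (1 − c) · 1 / (1 + exp(−a(θ − b)))
Remove guessing floor: (0.81 − 0.25)/(1 − 0.25) = 0.7467
logit = ln(0.7467/0.2533) = 1.0809
θ = b + logit/(a) = -2.2 + 1.0809/0.5400 = -0.1983

-0.20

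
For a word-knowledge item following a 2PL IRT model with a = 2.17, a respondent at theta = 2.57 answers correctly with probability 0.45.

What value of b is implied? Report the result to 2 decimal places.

P(theta) = 1 / (1 + exp(−a(theta − b)))
logit(0.45) = ln(0.45/0.55) = -0.2007
b = theta − logit/(a) = 2.57 − (-0.2007)/2.1700 = 2.6625

2.66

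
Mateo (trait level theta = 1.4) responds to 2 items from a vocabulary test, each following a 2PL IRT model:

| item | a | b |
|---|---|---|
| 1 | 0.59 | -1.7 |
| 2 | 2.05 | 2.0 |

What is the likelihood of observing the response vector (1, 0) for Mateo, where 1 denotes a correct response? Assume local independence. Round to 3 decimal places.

0.667

P(theta) = 1 / (1 + exp(−a(theta − b)))
P_1 = 1/(1+e^{-1.8290}) = 0.8616
P_2 = 1/(1+e^{1.2300}) = 0.2262
L = P_1 × (1−P_2) = 0.8616 × 0.7738 = 0.66676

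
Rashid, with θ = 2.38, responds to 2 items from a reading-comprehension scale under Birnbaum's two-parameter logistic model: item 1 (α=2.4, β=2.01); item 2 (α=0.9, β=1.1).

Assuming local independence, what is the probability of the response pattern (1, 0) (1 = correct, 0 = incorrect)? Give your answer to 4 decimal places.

0.1701

P(θ) = 1 / (1 + exp(−α(θ − β)))
P_1 = 1/(1+e^{-0.8880}) = 0.7085
P_2 = 1/(1+e^{-1.1520}) = 0.7599
L = P_1 × (1−P_2) = 0.7085 × 0.2401 = 0.17012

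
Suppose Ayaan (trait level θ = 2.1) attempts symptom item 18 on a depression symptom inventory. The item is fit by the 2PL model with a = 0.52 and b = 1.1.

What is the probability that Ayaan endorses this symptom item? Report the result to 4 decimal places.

0.6271

P(θ) = 1 / (1 + exp(−a(θ − b)))
Exponent: 0.52 × (2.1 − 1.1) = 0.5200
1/(1 + e^{-0.5200}) = 0.6271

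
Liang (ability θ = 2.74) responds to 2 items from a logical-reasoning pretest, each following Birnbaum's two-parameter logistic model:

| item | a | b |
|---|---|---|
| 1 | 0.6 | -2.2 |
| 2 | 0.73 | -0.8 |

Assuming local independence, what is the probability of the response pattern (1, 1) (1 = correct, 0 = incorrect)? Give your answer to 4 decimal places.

P(θ) = 1 / (1 + exp(−a(θ − b)))
P_1 = 1/(1+e^{-2.9640}) = 0.9509
P_2 = 1/(1+e^{-2.5842}) = 0.9298
L = P_1 × P_2 = 0.9509 × 0.9298 = 0.88420

0.8842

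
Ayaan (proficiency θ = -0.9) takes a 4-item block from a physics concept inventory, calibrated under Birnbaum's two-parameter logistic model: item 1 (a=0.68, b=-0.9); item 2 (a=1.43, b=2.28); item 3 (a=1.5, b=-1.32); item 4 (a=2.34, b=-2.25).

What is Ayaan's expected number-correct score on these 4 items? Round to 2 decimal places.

P(θ) = 1 / (1 + exp(−a(θ − b)))
P_1 = 1/(1+e^{0.0000}) = 0.5000
P_2 = 1/(1+e^{4.5474}) = 0.0105
P_3 = 1/(1+e^{-0.6300}) = 0.6525
P_4 = 1/(1+e^{-3.1590}) = 0.9593
E[score] = 0.5000 + 0.0105 + 0.6525 + 0.9593 = 2.1222

2.12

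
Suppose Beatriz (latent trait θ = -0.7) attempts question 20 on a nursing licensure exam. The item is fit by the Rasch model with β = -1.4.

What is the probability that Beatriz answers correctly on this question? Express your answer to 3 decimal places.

P(θ) = 1 / (1 + exp(−(θ − β)))
Exponent: (-0.7 − (-1.4)) = 0.7000
1/(1 + e^{-0.7000}) = 0.6682
P = 0.6682

0.668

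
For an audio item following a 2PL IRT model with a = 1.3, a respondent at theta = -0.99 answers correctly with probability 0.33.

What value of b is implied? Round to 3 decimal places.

-0.445

P(theta) = 1 / (1 + exp(−a(theta − b)))
logit(0.33) = ln(0.33/0.67) = -0.7082
b = theta − logit/(a) = -0.99 − (-0.7082)/1.3000 = -0.4452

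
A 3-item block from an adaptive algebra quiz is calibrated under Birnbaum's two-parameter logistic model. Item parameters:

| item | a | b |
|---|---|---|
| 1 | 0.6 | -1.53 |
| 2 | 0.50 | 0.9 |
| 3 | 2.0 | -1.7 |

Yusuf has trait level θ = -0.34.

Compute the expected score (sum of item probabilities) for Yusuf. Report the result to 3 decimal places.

1.959

P(θ) = 1 / (1 + exp(−a(θ − b)))
P_1 = 1/(1+e^{-0.7140}) = 0.6713
P_2 = 1/(1+e^{0.6200}) = 0.3498
P_3 = 1/(1+e^{-2.7200}) = 0.9382
E[score] = 0.6713 + 0.3498 + 0.9382 = 1.9593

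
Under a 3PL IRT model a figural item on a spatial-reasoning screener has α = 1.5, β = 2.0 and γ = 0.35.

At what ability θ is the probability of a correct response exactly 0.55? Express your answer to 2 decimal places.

1.46

P(θ) = γ + (1 − γ) · 1 / (1 + exp(−α(θ − β)))
Remove guessing floor: (0.55 − 0.35)/(1 − 0.35) = 0.3077
logit = ln(0.3077/0.6923) = -0.8109
θ = β + logit/(α) = 2.0 + (-0.8109)/1.5000 = 1.4594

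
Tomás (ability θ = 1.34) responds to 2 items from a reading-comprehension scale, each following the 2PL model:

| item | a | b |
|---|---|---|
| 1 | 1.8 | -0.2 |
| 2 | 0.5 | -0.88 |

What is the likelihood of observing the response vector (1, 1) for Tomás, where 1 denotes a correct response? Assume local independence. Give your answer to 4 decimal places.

P(θ) = 1 / (1 + exp(−a(θ − b)))
P_1 = 1/(1+e^{-2.7720}) = 0.9411
P_2 = 1/(1+e^{-1.1100}) = 0.7521
L = P_1 × P_2 = 0.9411 × 0.7521 = 0.70786

0.7079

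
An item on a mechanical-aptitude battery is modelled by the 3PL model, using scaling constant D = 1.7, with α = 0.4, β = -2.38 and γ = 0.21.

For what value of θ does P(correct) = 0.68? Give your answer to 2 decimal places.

P(θ) = γ + (1 − γ) · 1 / (1 + exp(−D·α(θ − β)))
Remove guessing floor: (0.68 − 0.21)/(1 − 0.21) = 0.5949
logit = ln(0.5949/0.4051) = 0.3844
θ = β + logit/(1.7·α) = -2.38 + 0.3844/0.6800 = -1.8147

-1.81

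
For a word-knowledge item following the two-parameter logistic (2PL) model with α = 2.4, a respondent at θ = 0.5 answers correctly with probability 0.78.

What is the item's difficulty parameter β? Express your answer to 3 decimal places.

P(θ) = 1 / (1 + exp(−α(θ − β)))
logit(0.78) = ln(0.78/0.22) = 1.2657
β = θ − logit/(α) = 0.5 − 1.2657/2.4000 = -0.0274

-0.027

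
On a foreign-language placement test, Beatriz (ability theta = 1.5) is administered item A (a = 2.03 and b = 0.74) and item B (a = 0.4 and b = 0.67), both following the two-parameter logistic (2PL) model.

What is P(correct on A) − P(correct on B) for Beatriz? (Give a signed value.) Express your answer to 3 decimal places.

P(theta) = 1 / (1 + exp(−a(theta − b)))
P_A = 0.8239
P_B = 0.5822
P_A − P_B = 0.2416

0.242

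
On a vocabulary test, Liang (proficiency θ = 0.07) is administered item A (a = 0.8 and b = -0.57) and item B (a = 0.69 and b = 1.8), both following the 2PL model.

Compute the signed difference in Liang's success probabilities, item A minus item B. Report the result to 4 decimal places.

P(θ) = 1 / (1 + exp(−a(θ − b)))
P_A = 0.6253
P_B = 0.2326
P_A − P_B = 0.3927

0.3927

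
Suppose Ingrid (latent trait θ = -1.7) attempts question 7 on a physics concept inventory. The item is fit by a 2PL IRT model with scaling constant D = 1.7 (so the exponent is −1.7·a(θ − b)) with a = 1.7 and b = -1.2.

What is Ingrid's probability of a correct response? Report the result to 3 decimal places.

0.191

P(θ) = 1 / (1 + exp(−D·a(θ − b)))
Exponent: 1.7 × 1.7 × (-1.7 − (-1.2)) = -1.4450
1/(1 + e^{1.4450}) = 0.1908
P = 0.1908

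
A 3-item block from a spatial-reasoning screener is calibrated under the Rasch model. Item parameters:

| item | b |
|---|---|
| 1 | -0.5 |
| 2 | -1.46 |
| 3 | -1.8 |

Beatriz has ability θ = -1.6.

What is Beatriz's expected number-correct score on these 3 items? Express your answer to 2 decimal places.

1.26

P(θ) = 1 / (1 + exp(−(θ − b)))
P_1 = 1/(1+e^{1.1000}) = 0.2497
P_2 = 1/(1+e^{0.1400}) = 0.4651
P_3 = 1/(1+e^{-0.2000}) = 0.5498
E[score] = 0.2497 + 0.4651 + 0.5498 = 1.2646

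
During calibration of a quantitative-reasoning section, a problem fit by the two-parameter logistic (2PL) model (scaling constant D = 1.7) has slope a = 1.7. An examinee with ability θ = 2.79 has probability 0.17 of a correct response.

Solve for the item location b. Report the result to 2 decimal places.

3.34

P(θ) = 1 / (1 + exp(−D·a(θ − b)))
logit(0.17) = ln(0.17/0.83) = -1.5856
b = θ − logit/(1.7·a) = 2.79 − (-1.5856)/2.8900 = 3.3387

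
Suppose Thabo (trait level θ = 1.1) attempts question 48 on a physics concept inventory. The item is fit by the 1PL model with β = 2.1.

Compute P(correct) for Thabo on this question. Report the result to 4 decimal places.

0.2689

P(θ) = 1 / (1 + exp(−(θ − β)))
Exponent: (1.1 − 2.1) = -1.0000
1/(1 + e^{1.0000}) = 0.2689
P = 0.2689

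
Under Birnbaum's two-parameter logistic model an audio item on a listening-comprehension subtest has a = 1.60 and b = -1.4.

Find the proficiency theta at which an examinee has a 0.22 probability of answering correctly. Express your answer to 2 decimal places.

-2.19

P(theta) = 1 / (1 + exp(−a(theta − b)))
logit = ln(0.2200/0.7800) = -1.2657
theta = b + logit/(a) = -1.4 + (-1.2657)/1.6000 = -2.1910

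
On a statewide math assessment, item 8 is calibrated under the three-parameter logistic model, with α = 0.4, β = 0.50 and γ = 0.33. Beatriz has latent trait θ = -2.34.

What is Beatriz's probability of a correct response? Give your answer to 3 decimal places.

P(θ) = γ + (1 − γ) · 1 / (1 + exp(−α(θ − β)))
Exponent: 0.4 × (-2.34 − 0.50) = -1.1360
1/(1 + e^{1.1360}) = 0.2431
P = 0.33 + 0.67 × 0.2431 = 0.4928

0.493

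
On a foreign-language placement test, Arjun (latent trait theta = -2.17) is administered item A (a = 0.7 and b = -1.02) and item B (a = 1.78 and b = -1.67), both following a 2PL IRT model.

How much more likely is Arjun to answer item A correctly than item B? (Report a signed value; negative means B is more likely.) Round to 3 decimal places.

0.018

P(theta) = 1 / (1 + exp(−a(theta − b)))
P_A = 0.3090
P_B = 0.2911
P_A − P_B = 0.0178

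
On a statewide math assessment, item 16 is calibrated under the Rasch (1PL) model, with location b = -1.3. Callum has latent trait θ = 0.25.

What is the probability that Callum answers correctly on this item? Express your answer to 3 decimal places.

0.825

P(θ) = 1 / (1 + exp(−(θ − b)))
Exponent: (0.25 − (-1.3)) = 1.5500
1/(1 + e^{-1.5500}) = 0.8249
P = 0.8249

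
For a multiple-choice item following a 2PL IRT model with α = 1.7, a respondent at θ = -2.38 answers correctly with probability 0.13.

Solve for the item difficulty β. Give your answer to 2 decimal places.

-1.26

P(θ) = 1 / (1 + exp(−α(θ − β)))
logit(0.13) = ln(0.13/0.87) = -1.9010
β = θ − logit/(α) = -2.38 − (-1.9010)/1.7000 = -1.2618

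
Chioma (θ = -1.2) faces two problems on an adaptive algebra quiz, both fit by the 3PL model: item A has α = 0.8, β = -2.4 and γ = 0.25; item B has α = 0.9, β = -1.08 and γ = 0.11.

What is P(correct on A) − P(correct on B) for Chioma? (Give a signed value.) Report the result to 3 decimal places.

P(θ) = γ + (1 − γ) · 1 / (1 + exp(−α(θ − β)))
P_A = 0.7923
P_B = 0.5310
P_A − P_B = 0.2613

0.261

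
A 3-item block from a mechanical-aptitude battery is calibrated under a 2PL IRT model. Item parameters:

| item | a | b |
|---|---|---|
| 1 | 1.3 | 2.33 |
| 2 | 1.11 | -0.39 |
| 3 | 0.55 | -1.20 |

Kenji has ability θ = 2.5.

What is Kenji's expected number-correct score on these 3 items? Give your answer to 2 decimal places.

2.40

P(θ) = 1 / (1 + exp(−a(θ − b)))
P_1 = 1/(1+e^{-0.2210}) = 0.5550
P_2 = 1/(1+e^{-3.2079}) = 0.9611
P_3 = 1/(1+e^{-2.0350}) = 0.8844
E[score] = 0.5550 + 0.9611 + 0.8844 = 2.4006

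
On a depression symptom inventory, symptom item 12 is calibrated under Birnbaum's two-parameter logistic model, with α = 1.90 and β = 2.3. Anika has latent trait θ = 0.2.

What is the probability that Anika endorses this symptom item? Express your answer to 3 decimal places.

0.018

P(θ) = 1 / (1 + exp(−α(θ − β)))
Exponent: 1.90 × (0.2 − 2.3) = -3.9900
1/(1 + e^{3.9900}) = 0.0182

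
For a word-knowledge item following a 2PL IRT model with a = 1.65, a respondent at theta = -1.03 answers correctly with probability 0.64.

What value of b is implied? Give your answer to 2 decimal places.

-1.38

P(theta) = 1 / (1 + exp(−a(theta − b)))
logit(0.64) = ln(0.64/0.36) = 0.5754
b = theta − logit/(a) = -1.03 − 0.5754/1.6500 = -1.3787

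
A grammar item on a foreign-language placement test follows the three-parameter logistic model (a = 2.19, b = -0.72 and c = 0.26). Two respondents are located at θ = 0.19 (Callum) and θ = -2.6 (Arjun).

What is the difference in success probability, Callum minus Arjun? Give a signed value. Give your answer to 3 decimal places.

P(θ) = c + (1 − c) · 1 / (1 + exp(−a(θ − b)))
P(Callum) = 0.9112  [exponent 1.9929]
P(Arjun) = 0.2719  [exponent -4.1172]
Difference = 0.9112 − 0.2719 = 0.6394

0.639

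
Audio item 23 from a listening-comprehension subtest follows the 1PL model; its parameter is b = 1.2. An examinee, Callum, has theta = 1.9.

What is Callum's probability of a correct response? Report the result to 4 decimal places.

0.6682

P(theta) = 1 / (1 + exp(−(theta − b)))
Exponent: (1.9 − 1.2) = 0.7000
1/(1 + e^{-0.7000}) = 0.6682
P = 0.6682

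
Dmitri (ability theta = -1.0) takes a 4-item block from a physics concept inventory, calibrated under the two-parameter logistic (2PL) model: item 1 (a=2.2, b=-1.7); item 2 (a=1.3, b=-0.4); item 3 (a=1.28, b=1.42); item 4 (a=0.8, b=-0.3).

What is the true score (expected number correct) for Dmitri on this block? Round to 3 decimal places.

1.545

P(theta) = 1 / (1 + exp(−a(theta − b)))
P_1 = 1/(1+e^{-1.5400}) = 0.8235
P_2 = 1/(1+e^{0.7800}) = 0.3143
P_3 = 1/(1+e^{3.0976}) = 0.0432
P_4 = 1/(1+e^{0.5600}) = 0.3635
E[score] = 0.8235 + 0.3143 + 0.0432 + 0.3635 = 1.5445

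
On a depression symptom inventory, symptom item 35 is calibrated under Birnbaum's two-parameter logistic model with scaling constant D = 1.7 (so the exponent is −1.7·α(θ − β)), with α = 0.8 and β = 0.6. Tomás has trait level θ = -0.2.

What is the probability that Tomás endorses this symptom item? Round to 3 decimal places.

P(θ) = 1 / (1 + exp(−D·α(θ − β)))
Exponent: 1.7 × 0.8 × (-0.2 − 0.6) = -1.0880
1/(1 + e^{1.0880}) = 0.2520
P = 0.2520

0.252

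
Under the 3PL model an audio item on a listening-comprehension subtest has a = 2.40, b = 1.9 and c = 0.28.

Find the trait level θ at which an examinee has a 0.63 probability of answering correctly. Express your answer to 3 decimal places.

1.877

P(θ) = c + (1 − c) · 1 / (1 + exp(−a(θ − b)))
Remove guessing floor: (0.63 − 0.28)/(1 − 0.28) = 0.4861
logit = ln(0.4861/0.5139) = -0.0556
θ = b + logit/(a) = 1.9 + (-0.0556)/2.4000 = 1.8768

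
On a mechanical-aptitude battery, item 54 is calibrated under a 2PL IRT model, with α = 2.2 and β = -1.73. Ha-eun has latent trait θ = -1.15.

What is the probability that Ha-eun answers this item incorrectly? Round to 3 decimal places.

P(θ) = 1 / (1 + exp(−α(θ − β)))
Exponent: 2.2 × (-1.15 − (-1.73)) = 1.2760
1/(1 + e^{-1.2760}) = 0.7818
P(incorrect) = 1 − 0.7818 = 0.2182

0.218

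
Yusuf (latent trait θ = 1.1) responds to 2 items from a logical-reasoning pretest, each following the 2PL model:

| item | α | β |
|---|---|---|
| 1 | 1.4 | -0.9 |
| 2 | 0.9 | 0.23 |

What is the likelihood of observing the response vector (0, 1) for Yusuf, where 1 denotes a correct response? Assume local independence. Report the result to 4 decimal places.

P(θ) = 1 / (1 + exp(−α(θ − β)))
P_1 = 1/(1+e^{-2.8000}) = 0.9427
P_2 = 1/(1+e^{-0.7830}) = 0.6863
L = (1−P_1) × P_2 = 0.0573 × 0.6863 = 0.03934

0.0393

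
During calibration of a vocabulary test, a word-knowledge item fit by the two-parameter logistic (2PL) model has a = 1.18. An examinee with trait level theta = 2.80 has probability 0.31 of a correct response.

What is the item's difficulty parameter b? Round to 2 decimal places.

P(theta) = 1 / (1 + exp(−a(theta − b)))
logit(0.31) = ln(0.31/0.69) = -0.8001
b = theta − logit/(a) = 2.80 − (-0.8001)/1.1800 = 3.4781

3.48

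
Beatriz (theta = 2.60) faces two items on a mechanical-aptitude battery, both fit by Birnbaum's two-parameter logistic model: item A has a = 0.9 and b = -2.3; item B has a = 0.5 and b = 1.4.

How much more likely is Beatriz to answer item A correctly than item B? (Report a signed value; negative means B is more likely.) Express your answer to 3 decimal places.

0.342

P(theta) = 1 / (1 + exp(−a(theta − b)))
P_A = 0.9880
P_B = 0.6457
P_A − P_B = 0.3423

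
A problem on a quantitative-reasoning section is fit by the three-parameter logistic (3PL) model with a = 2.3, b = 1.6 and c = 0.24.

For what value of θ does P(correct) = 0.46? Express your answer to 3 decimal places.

P(θ) = c + (1 − c) · 1 / (1 + exp(−a(θ − b)))
Remove guessing floor: (0.46 − 0.24)/(1 − 0.24) = 0.2895
logit = ln(0.2895/0.7105) = -0.8979
θ = b + logit/(a) = 1.6 + (-0.8979)/2.3000 = 1.2096

1.210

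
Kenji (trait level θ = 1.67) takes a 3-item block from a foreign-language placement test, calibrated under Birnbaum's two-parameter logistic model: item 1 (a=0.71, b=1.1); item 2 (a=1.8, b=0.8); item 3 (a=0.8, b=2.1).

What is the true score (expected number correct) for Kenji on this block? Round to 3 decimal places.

P(θ) = 1 / (1 + exp(−a(θ − b)))
P_1 = 1/(1+e^{-0.4047}) = 0.5998
P_2 = 1/(1+e^{-1.5660}) = 0.8272
P_3 = 1/(1+e^{0.3440}) = 0.4148
E[score] = 0.5998 + 0.8272 + 0.4148 = 1.8419

1.842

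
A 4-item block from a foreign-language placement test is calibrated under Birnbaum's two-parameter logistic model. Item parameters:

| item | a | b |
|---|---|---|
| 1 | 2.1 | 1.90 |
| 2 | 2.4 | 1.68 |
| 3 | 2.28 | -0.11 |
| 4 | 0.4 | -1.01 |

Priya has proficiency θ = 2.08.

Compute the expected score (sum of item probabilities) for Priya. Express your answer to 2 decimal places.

P(θ) = 1 / (1 + exp(−a(θ − b)))
P_1 = 1/(1+e^{-0.3780}) = 0.5934
P_2 = 1/(1+e^{-0.9600}) = 0.7231
P_3 = 1/(1+e^{-4.9932}) = 0.9933
P_4 = 1/(1+e^{-1.2360}) = 0.7749
E[score] = 0.5934 + 0.7231 + 0.9933 + 0.7749 = 3.0846

3.08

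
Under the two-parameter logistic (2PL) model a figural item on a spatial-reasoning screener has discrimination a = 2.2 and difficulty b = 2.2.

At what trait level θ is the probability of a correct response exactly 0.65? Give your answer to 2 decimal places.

2.48

P(θ) = 1 / (1 + exp(−a(θ − b)))
logit = ln(0.6500/0.3500) = 0.6190
θ = b + logit/(a) = 2.2 + 0.6190/2.2000 = 2.4814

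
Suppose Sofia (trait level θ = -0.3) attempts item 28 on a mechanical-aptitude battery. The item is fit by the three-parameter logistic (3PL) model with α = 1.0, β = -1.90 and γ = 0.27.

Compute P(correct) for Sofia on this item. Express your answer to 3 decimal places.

0.877

P(θ) = γ + (1 − γ) · 1 / (1 + exp(−α(θ − β)))
Exponent: 1.0 × (-0.3 − (-1.90)) = 1.6000
1/(1 + e^{-1.6000}) = 0.8320
P = 0.27 + 0.73 × 0.8320 = 0.8774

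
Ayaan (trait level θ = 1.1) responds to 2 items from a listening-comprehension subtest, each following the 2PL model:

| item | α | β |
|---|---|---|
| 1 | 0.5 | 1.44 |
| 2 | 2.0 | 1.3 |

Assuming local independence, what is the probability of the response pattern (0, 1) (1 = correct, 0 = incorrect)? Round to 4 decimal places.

P(θ) = 1 / (1 + exp(−α(θ − β)))
P_1 = 1/(1+e^{0.1700}) = 0.4576
P_2 = 1/(1+e^{0.4000}) = 0.4013
L = (1−P_1) × P_2 = 0.5424 × 0.4013 = 0.21767

0.2177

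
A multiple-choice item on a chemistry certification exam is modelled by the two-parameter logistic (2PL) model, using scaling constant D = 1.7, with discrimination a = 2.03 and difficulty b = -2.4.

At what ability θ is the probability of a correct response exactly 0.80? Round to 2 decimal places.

P(θ) = 1 / (1 + exp(−D·a(θ − b)))
logit = ln(0.8000/0.2000) = 1.3863
θ = b + logit/(1.7·a) = -2.4 + 1.3863/3.4510 = -1.9983

-2.00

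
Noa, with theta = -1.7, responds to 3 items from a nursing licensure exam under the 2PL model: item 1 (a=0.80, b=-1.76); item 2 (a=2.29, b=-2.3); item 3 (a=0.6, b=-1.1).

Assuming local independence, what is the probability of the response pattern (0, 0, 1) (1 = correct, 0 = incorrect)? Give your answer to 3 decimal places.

0.041

P(theta) = 1 / (1 + exp(−a(theta − b)))
P_1 = 1/(1+e^{-0.0480}) = 0.5120
P_2 = 1/(1+e^{-1.3740}) = 0.7980
P_3 = 1/(1+e^{0.3600}) = 0.4110
L = (1−P_1) × (1−P_2) × P_3 = 0.4880 × 0.2020 × 0.4110 = 0.04051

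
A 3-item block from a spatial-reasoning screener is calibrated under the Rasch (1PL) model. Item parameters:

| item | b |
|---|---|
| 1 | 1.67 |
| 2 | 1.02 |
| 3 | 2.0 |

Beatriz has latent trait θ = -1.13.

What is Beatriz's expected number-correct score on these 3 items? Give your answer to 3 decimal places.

0.204

P(θ) = 1 / (1 + exp(−(θ − b)))
P_1 = 1/(1+e^{2.8000}) = 0.0573
P_2 = 1/(1+e^{2.1500}) = 0.1043
P_3 = 1/(1+e^{3.1300}) = 0.0419
E[score] = 0.0573 + 0.1043 + 0.0419 = 0.2035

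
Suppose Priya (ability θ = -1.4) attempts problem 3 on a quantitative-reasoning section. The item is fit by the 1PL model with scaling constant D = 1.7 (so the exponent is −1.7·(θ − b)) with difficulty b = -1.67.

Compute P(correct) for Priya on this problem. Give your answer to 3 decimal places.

P(θ) = 1 / (1 + exp(−D·(θ − b)))
Exponent: 1.7 × (-1.4 − (-1.67)) = 0.4590
1/(1 + e^{-0.4590}) = 0.6128
P = 0.6128

0.613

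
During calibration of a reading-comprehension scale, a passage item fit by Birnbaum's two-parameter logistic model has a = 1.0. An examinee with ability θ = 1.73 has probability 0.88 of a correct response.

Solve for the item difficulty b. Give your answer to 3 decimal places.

-0.262

P(θ) = 1 / (1 + exp(−a(θ − b)))
logit(0.88) = ln(0.88/0.12) = 1.9924
b = θ − logit/(a) = 1.73 − 1.9924/1.0000 = -0.2624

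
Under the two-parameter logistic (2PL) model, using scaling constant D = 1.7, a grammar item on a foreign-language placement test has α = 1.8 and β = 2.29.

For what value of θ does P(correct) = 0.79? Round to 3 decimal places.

P(θ) = 1 / (1 + exp(−D·α(θ − β)))
logit = ln(0.7900/0.2100) = 1.3249
θ = β + logit/(1.7·α) = 2.29 + 1.3249/3.0600 = 2.7230

2.723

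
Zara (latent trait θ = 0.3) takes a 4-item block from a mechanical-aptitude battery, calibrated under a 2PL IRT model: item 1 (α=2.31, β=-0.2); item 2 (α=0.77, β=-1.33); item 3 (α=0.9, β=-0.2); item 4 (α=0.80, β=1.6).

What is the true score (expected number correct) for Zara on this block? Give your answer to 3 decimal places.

2.410

P(θ) = 1 / (1 + exp(−α(θ − β)))
P_1 = 1/(1+e^{-1.1550}) = 0.7604
P_2 = 1/(1+e^{-1.2551}) = 0.7782
P_3 = 1/(1+e^{-0.4500}) = 0.6106
P_4 = 1/(1+e^{1.0400}) = 0.2611
E[score] = 0.7604 + 0.7782 + 0.6106 + 0.2611 = 2.4104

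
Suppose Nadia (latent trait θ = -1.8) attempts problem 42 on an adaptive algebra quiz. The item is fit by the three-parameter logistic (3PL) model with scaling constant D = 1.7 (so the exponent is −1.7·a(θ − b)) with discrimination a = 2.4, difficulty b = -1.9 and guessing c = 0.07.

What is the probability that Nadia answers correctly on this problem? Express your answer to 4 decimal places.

0.6286

P(θ) = c + (1 − c) · 1 / (1 + exp(−D·a(θ − b)))
Exponent: 1.7 × 2.4 × (-1.8 − (-1.9)) = 0.4080
1/(1 + e^{-0.4080}) = 0.6006
P = 0.07 + 0.93 × 0.6006 = 0.6286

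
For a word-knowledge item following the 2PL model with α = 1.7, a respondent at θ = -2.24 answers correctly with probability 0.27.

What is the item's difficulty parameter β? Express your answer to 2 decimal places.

-1.65

P(θ) = 1 / (1 + exp(−α(θ − β)))
logit(0.27) = ln(0.27/0.73) = -0.9946
β = θ − logit/(α) = -2.24 − (-0.9946)/1.7000 = -1.6549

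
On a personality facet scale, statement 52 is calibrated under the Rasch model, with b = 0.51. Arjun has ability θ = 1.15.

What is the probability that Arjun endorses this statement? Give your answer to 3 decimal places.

0.655

P(θ) = 1 / (1 + exp(−(θ − b)))
Exponent: (1.15 − 0.51) = 0.6400
1/(1 + e^{-0.6400}) = 0.6548
P = 0.6548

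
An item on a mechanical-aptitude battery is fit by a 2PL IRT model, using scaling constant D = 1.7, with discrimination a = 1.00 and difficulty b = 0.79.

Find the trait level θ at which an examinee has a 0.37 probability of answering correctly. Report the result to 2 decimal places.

P(θ) = 1 / (1 + exp(−D·a(θ − b)))
logit = ln(0.3700/0.6300) = -0.5322
θ = b + logit/(1.7·a) = 0.79 + (-0.5322)/1.7000 = 0.4769

0.48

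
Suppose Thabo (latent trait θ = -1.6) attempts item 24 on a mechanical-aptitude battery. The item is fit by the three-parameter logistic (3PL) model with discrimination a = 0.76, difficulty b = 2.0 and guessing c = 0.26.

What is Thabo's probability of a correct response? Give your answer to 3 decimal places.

P(θ) = c + (1 − c) · 1 / (1 + exp(−a(θ − b)))
Exponent: 0.76 × (-1.6 − 2.0) = -2.7360
1/(1 + e^{2.7360}) = 0.0609
P = 0.26 + 0.74 × 0.0609 = 0.3051

0.305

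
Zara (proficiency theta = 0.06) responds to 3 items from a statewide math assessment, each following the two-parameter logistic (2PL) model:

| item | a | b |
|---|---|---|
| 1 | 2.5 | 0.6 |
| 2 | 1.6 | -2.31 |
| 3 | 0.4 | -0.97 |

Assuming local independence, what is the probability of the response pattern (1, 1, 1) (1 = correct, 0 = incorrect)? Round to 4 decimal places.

0.1211

P(theta) = 1 / (1 + exp(−a(theta − b)))
P_1 = 1/(1+e^{1.3500}) = 0.2059
P_2 = 1/(1+e^{-3.7920}) = 0.9779
P_3 = 1/(1+e^{-0.4120}) = 0.6016
L = P_1 × P_2 × P_3 = 0.2059 × 0.9779 × 0.6016 = 0.12111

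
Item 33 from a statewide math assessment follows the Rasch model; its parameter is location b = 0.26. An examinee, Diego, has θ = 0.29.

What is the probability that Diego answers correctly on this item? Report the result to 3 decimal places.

P(θ) = 1 / (1 + exp(−(θ − b)))
Exponent: (0.29 − 0.26) = 0.0300
1/(1 + e^{-0.0300}) = 0.5075
P = 0.5075

0.507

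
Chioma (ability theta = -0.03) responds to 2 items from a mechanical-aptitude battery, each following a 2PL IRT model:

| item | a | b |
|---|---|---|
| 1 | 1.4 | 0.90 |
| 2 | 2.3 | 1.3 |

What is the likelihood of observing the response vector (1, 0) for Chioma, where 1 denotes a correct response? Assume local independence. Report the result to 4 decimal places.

P(theta) = 1 / (1 + exp(−a(theta − b)))
P_1 = 1/(1+e^{1.3020}) = 0.2138
P_2 = 1/(1+e^{3.0590}) = 0.0448
L = P_1 × (1−P_2) = 0.2138 × 0.9552 = 0.20424

0.2042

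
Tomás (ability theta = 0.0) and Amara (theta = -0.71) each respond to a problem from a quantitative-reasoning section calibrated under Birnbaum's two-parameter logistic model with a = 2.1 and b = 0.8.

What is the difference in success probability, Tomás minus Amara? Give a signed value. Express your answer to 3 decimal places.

0.117

P(theta) = 1 / (1 + exp(−a(theta − b)))
P(Tomás) = 0.1571  [exponent -1.6800]
P(Amara) = 0.0403  [exponent -3.1710]
Difference = 0.1571 − 0.0403 = 0.1168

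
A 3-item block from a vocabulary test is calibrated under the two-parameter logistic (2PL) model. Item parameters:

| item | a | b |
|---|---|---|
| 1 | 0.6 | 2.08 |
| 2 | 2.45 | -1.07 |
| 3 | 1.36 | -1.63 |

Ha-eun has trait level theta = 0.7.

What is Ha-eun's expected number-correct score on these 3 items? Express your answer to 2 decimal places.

2.25

P(theta) = 1 / (1 + exp(−a(theta − b)))
P_1 = 1/(1+e^{0.8280}) = 0.3041
P_2 = 1/(1+e^{-4.3365}) = 0.9871
P_3 = 1/(1+e^{-3.1688}) = 0.9596
E[score] = 0.3041 + 0.9871 + 0.9596 = 2.2508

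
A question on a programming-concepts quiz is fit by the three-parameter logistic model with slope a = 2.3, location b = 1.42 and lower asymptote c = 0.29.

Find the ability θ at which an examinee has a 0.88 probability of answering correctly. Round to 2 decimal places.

2.11

P(θ) = c + (1 − c) · 1 / (1 + exp(−a(θ − b)))
Remove guessing floor: (0.88 − 0.29)/(1 − 0.29) = 0.8310
logit = ln(0.8310/0.1690) = 1.5926
θ = b + logit/(a) = 1.42 + 1.5926/2.3000 = 2.1124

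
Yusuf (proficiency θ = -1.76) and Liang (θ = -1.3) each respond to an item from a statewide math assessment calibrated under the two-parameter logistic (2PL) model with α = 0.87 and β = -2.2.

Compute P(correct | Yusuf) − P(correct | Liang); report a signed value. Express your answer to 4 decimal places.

P(θ) = 1 / (1 + exp(−α(θ − β)))
P(Yusuf) = 0.5945  [exponent 0.3828]
P(Liang) = 0.6863  [exponent 0.7830]
Difference = 0.5945 − 0.6863 = -0.0918

-0.0918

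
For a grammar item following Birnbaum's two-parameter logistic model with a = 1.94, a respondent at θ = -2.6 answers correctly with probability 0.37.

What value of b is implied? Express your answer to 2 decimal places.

-2.33

P(θ) = 1 / (1 + exp(−a(θ − b)))
logit(0.37) = ln(0.37/0.63) = -0.5322
b = θ − logit/(a) = -2.6 − (-0.5322)/1.9400 = -2.3257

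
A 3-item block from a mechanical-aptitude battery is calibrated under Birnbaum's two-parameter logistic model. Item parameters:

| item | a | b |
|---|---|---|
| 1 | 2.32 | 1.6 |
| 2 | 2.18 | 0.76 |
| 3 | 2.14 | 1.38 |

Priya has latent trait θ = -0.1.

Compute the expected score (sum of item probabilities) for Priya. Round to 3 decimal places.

P(θ) = 1 / (1 + exp(−a(θ − b)))
P_1 = 1/(1+e^{3.9440}) = 0.0190
P_2 = 1/(1+e^{1.8748}) = 0.1330
P_3 = 1/(1+e^{3.1672}) = 0.0404
E[score] = 0.0190 + 0.1330 + 0.0404 = 0.1924

0.192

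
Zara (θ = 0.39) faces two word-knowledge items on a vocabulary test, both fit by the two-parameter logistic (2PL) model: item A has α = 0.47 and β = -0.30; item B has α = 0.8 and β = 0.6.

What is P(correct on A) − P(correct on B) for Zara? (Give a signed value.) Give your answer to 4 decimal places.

0.1223

P(θ) = 1 / (1 + exp(−α(θ − β)))
P_A = 0.5804
P_B = 0.4581
P_A − P_B = 0.1223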